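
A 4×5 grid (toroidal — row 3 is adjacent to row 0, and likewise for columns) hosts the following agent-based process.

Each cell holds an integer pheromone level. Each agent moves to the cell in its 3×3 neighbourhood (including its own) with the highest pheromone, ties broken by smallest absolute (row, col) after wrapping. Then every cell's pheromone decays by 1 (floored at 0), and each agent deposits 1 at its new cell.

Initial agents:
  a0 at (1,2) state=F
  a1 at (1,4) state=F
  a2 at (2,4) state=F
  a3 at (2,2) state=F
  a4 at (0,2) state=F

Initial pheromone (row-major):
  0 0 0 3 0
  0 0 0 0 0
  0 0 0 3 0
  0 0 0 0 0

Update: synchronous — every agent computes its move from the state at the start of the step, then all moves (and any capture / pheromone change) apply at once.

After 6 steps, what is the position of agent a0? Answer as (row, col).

t=1: a0@(0,3) a1@(0,3) a2@(2,3) a3@(2,3) a4@(0,3) | pheromone: 0 0 0 5 0 / 0 0 0 0 0 / 0 0 0 4 0 / 0 0 0 0 0
t=2: a0@(0,3) a1@(0,3) a2@(2,3) a3@(2,3) a4@(0,3) | pheromone: 0 0 0 7 0 / 0 0 0 0 0 / 0 0 0 5 0 / 0 0 0 0 0
t=3: a0@(0,3) a1@(0,3) a2@(2,3) a3@(2,3) a4@(0,3) | pheromone: 0 0 0 9 0 / 0 0 0 0 0 / 0 0 0 6 0 / 0 0 0 0 0
t=4: a0@(0,3) a1@(0,3) a2@(2,3) a3@(2,3) a4@(0,3) | pheromone: 0 0 0 11 0 / 0 0 0 0 0 / 0 0 0 7 0 / 0 0 0 0 0
t=5: a0@(0,3) a1@(0,3) a2@(2,3) a3@(2,3) a4@(0,3) | pheromone: 0 0 0 13 0 / 0 0 0 0 0 / 0 0 0 8 0 / 0 0 0 0 0
t=6: a0@(0,3) a1@(0,3) a2@(2,3) a3@(2,3) a4@(0,3) | pheromone: 0 0 0 15 0 / 0 0 0 0 0 / 0 0 0 9 0 / 0 0 0 0 0

(0, 3)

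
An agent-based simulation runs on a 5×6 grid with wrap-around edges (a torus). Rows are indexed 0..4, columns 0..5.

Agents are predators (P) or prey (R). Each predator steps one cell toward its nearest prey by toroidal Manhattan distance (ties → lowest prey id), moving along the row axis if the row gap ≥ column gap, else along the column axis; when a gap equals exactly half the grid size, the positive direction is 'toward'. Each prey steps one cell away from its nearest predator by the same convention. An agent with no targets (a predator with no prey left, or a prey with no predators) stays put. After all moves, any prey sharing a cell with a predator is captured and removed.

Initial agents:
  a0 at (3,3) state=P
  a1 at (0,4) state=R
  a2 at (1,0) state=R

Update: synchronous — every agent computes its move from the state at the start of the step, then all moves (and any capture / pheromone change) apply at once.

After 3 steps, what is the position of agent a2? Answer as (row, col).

(3, 5)

t=1: a0@(4,3):P a1@(1,4):R a2@(1,5):R
t=2: a0@(0,3):P a1@(2,4):R a2@(2,5):R
t=3: a0@(1,3):P a1@(3,4):R a2@(3,5):R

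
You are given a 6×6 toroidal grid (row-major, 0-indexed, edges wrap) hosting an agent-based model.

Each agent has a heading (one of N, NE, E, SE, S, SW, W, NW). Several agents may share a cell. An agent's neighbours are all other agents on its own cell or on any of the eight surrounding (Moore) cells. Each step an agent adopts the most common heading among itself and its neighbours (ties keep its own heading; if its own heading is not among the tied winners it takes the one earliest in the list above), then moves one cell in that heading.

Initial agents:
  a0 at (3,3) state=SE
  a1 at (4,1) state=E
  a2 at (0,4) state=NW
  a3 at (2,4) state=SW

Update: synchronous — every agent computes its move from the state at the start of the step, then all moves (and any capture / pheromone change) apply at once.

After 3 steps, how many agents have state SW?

t=1: a0@(4,4):SE a1@(4,2):E a2@(5,3):NW a3@(3,3):SW
t=2: a0@(5,5):SE a1@(4,3):E a2@(4,2):NW a3@(4,2):SW
t=3: a0@(0,0):SE a1@(4,4):E a2@(3,1):NW a3@(5,1):SW

1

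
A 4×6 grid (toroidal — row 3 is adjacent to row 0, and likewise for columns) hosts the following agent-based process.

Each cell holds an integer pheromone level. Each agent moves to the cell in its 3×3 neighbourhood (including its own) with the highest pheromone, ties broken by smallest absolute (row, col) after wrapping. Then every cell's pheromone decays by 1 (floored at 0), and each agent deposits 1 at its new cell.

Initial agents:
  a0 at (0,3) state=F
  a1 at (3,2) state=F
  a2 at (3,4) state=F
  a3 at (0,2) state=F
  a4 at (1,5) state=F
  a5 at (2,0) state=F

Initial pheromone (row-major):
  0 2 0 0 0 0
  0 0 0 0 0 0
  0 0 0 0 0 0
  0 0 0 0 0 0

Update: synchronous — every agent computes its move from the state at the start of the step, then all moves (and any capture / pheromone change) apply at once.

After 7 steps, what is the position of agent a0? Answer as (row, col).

t=1: a0@(0,2) a1@(0,1) a2@(0,3) a3@(0,1) a4@(0,0) a5@(1,0) | pheromone: 1 3 1 1 0 0 / 1 0 0 0 0 0 / 0 0 0 0 0 0 / 0 0 0 0 0 0
t=2: a0@(0,1) a1@(0,1) a2@(0,2) a3@(0,1) a4@(0,1) a5@(0,1) | pheromone: 0 7 1 0 0 0 / 0 0 0 0 0 0 / 0 0 0 0 0 0 / 0 0 0 0 0 0
t=3: a0@(0,1) a1@(0,1) a2@(0,1) a3@(0,1) a4@(0,1) a5@(0,1) | pheromone: 0 12 0 0 0 0 / 0 0 0 0 0 0 / 0 0 0 0 0 0 / 0 0 0 0 0 0
t=4: a0@(0,1) a1@(0,1) a2@(0,1) a3@(0,1) a4@(0,1) a5@(0,1) | pheromone: 0 17 0 0 0 0 / 0 0 0 0 0 0 / 0 0 0 0 0 0 / 0 0 0 0 0 0
t=5: a0@(0,1) a1@(0,1) a2@(0,1) a3@(0,1) a4@(0,1) a5@(0,1) | pheromone: 0 22 0 0 0 0 / 0 0 0 0 0 0 / 0 0 0 0 0 0 / 0 0 0 0 0 0
t=6: a0@(0,1) a1@(0,1) a2@(0,1) a3@(0,1) a4@(0,1) a5@(0,1) | pheromone: 0 27 0 0 0 0 / 0 0 0 0 0 0 / 0 0 0 0 0 0 / 0 0 0 0 0 0
t=7: a0@(0,1) a1@(0,1) a2@(0,1) a3@(0,1) a4@(0,1) a5@(0,1) | pheromone: 0 32 0 0 0 0 / 0 0 0 0 0 0 / 0 0 0 0 0 0 / 0 0 0 0 0 0

(0, 1)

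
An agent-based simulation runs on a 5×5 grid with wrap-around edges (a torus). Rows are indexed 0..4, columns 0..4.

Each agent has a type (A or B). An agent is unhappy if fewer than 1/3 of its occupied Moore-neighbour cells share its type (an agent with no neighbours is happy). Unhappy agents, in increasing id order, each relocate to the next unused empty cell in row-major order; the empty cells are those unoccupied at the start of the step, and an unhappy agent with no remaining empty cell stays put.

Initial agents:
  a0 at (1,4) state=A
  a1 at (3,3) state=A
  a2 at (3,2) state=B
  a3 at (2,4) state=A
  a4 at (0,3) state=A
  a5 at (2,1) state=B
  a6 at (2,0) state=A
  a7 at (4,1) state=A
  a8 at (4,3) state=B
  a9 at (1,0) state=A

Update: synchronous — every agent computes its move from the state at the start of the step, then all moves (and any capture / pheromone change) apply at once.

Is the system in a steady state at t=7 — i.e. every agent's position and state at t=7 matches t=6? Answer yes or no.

t=1: a0@(1,4):A a1@(3,3):A a2@(3,2):B a3@(2,4):A a4@(0,3):A a5@(2,1):B a6@(2,0):A a7@(0,0):A a8@(4,3):B a9@(1,0):A
t=2: (unchanged — steady state)

yes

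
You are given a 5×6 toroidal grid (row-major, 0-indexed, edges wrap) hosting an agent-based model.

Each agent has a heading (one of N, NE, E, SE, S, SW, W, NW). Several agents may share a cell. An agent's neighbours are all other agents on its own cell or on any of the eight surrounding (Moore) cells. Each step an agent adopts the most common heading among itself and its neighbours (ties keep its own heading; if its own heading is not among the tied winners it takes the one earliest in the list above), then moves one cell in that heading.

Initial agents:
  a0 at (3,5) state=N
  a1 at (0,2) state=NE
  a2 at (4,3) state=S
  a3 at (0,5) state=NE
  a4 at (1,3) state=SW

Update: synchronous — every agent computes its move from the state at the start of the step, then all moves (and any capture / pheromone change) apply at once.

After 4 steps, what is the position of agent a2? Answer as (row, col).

t=1: a0@(2,5):N a1@(4,3):NE a2@(0,3):S a3@(4,0):NE a4@(2,2):SW
t=2: a0@(1,5):N a1@(3,4):NE a2@(1,3):S a3@(3,1):NE a4@(3,1):SW
t=3: a0@(0,5):N a1@(2,5):NE a2@(2,3):S a3@(2,2):NE a4@(4,0):SW
t=4: a0@(4,5):N a1@(1,0):NE a2@(3,3):S a3@(1,3):NE a4@(0,5):SW

(3, 3)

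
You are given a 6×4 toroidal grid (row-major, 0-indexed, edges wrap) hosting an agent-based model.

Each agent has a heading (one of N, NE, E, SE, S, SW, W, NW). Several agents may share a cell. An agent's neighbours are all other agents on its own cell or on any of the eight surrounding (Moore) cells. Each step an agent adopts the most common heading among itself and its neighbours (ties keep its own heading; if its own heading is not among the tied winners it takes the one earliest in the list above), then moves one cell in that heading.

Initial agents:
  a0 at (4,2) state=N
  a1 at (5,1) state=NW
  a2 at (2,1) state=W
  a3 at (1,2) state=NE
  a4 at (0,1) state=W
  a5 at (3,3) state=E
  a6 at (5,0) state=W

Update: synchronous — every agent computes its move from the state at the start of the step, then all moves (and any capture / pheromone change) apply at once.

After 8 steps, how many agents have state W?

6

t=1: a0@(3,2):N a1@(5,0):W a2@(2,0):W a3@(1,1):W a4@(0,0):W a5@(3,0):E a6@(5,3):W
t=2: a0@(2,2):N a1@(5,3):W a2@(2,3):W a3@(1,0):W a4@(0,3):W a5@(3,1):E a6@(5,2):W
t=3: a0@(1,2):N a1@(5,2):W a2@(2,2):W a3@(1,3):W a4@(0,2):W a5@(3,2):E a6@(5,1):W
t=4: a0@(1,1):W a1@(5,1):W a2@(2,1):W a3@(1,2):W a4@(0,1):W a5@(3,3):E a6@(5,0):W
t=5: a0@(1,0):W a1@(5,0):W a2@(2,0):W a3@(1,1):W a4@(0,0):W a5@(3,0):E a6@(5,3):W
t=6: a0@(1,3):W a1@(5,3):W a2@(2,3):W a3@(1,0):W a4@(0,3):W a5@(3,1):E a6@(5,2):W
t=7: a0@(1,2):W a1@(5,2):W a2@(2,2):W a3@(1,3):W a4@(0,2):W a5@(3,2):E a6@(5,1):W
t=8: a0@(1,1):W a1@(5,1):W a2@(2,1):W a3@(1,2):W a4@(0,1):W a5@(3,3):E a6@(5,0):W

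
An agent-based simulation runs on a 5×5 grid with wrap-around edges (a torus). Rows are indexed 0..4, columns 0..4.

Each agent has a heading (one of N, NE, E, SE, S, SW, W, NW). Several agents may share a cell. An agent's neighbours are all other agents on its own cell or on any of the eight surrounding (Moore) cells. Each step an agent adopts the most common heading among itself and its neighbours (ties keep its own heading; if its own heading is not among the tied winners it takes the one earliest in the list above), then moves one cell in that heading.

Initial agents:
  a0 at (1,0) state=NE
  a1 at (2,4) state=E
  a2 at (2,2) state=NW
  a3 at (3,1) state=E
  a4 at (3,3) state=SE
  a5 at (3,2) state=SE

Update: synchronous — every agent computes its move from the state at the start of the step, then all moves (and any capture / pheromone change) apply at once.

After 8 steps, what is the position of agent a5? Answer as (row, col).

(1, 0)

t=1: a0@(0,1):NE a1@(2,0):E a2@(3,3):SE a3@(3,2):E a4@(4,4):SE a5@(4,3):SE
t=2: a0@(4,2):NE a1@(2,1):E a2@(4,4):SE a3@(4,3):SE a4@(0,0):SE a5@(0,4):SE
t=3: a0@(3,3):NE a1@(2,2):E a2@(0,0):SE a3@(0,4):SE a4@(1,1):SE a5@(1,0):SE
t=4: a0@(2,4):NE a1@(2,3):E a2@(1,1):SE a3@(1,0):SE a4@(2,2):SE a5@(2,1):SE
t=5: a0@(1,0):NE a1@(2,4):E a2@(2,2):SE a3@(2,1):SE a4@(3,3):SE a5@(3,2):SE
t=6: a0@(0,1):NE a1@(2,0):E a2@(3,3):SE a3@(3,2):SE a4@(4,4):SE a5@(4,3):SE
t=7: a0@(4,2):NE a1@(2,1):E a2@(4,4):SE a3@(4,3):SE a4@(0,0):SE a5@(0,4):SE
t=8: a0@(3,3):NE a1@(2,2):E a2@(0,0):SE a3@(0,4):SE a4@(1,1):SE a5@(1,0):SE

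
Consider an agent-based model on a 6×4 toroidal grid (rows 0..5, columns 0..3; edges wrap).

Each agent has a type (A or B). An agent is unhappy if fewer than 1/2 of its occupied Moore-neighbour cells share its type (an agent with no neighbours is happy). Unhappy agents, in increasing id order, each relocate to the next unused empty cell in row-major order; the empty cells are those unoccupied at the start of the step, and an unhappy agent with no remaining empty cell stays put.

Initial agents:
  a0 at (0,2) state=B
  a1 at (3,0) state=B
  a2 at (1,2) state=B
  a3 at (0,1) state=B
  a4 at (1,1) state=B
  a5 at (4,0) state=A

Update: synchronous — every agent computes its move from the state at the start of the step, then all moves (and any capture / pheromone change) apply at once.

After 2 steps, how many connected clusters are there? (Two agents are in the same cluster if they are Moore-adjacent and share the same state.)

2

t=1: a0@(0,2):B a1@(0,0):B a2@(1,2):B a3@(0,1):B a4@(1,1):B a5@(0,3):A
t=2: a0@(0,2):B a1@(0,0):B a2@(1,2):B a3@(0,1):B a4@(1,1):B a5@(1,0):A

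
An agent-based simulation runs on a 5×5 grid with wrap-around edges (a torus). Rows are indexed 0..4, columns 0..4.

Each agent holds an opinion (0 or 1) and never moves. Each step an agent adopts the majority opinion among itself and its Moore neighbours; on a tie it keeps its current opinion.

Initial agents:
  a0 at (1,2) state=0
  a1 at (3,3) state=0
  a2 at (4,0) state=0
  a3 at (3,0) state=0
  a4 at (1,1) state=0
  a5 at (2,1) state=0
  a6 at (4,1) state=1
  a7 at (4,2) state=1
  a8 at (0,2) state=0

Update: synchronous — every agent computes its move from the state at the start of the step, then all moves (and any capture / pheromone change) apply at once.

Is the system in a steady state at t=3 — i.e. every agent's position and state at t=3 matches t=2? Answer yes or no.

yes

t=1: a0@(1,2):0 a1@(3,3):0 a2@(4,0):0 a3@(3,0):0 a4@(1,1):0 a5@(2,1):0 a6@(4,1):0 a7@(4,2):1 a8@(0,2):0
t=2: a0@(1,2):0 a1@(3,3):0 a2@(4,0):0 a3@(3,0):0 a4@(1,1):0 a5@(2,1):0 a6@(4,1):0 a7@(4,2):0 a8@(0,2):0
t=3: (unchanged — steady state)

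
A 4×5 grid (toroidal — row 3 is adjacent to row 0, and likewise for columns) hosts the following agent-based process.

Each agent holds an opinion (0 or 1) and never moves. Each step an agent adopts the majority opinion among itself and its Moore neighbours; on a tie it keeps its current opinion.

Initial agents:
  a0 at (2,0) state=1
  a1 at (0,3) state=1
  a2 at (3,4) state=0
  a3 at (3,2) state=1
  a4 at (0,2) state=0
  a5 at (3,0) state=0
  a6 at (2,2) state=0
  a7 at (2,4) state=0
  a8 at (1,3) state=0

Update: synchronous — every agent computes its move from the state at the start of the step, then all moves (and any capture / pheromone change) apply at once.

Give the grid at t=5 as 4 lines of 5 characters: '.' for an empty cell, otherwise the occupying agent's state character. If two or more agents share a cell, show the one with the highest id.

..00.
...0.
0.0.0
0.0.0

t=1: a0@(2,0):0 a1@(0,3):0 a2@(3,4):0 a3@(3,2):1 a4@(0,2):0 a5@(3,0):0 a6@(2,2):0 a7@(2,4):0 a8@(1,3):0
t=2: a0@(2,0):0 a1@(0,3):0 a2@(3,4):0 a3@(3,2):0 a4@(0,2):0 a5@(3,0):0 a6@(2,2):0 a7@(2,4):0 a8@(1,3):0
t=3: (unchanged — steady state)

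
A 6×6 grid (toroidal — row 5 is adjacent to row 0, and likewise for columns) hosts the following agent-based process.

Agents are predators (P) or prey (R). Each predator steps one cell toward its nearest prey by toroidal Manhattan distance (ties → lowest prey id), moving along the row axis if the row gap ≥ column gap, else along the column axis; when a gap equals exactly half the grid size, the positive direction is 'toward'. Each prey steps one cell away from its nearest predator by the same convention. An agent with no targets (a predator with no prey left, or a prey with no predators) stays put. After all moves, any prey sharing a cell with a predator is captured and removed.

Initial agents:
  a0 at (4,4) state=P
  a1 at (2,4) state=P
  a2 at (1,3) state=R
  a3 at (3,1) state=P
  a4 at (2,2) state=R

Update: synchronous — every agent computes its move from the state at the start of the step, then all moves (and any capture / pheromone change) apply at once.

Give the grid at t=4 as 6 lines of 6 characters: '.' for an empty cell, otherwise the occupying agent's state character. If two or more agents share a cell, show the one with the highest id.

t=1: a0@(5,4):P a1@(1,4):P a2@(0,3):R a3@(2,1):P
t=2: a0@(0,4):P a1@(0,4):P a2@(1,3):R a3@(1,1):P
t=3: a0@(1,4):P a1@(1,4):P a2@(2,3):R a3@(1,2):P
t=4: a0@(2,4):P a1@(2,4):P a2@(3,3):R a3@(2,2):P

......
......
..P.P.
...R..
......
......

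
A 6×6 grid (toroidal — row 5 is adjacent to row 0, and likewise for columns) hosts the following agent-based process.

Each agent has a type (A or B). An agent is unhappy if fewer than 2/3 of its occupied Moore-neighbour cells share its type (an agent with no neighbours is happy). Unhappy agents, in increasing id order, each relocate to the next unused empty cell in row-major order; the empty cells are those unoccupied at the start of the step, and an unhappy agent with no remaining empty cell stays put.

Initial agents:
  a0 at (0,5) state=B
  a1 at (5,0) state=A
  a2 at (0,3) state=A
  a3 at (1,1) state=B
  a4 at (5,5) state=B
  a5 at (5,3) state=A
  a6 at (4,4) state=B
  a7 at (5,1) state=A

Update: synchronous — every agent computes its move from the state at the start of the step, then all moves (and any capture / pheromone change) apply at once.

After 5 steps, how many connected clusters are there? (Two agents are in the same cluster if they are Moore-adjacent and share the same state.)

3

t=1: a0@(0,0):B a1@(0,1):A a2@(0,3):A a3@(1,1):B a4@(5,5):B a5@(0,2):A a6@(0,4):B a7@(5,1):A
t=2: a0@(0,5):B a1@(1,0):A a2@(1,2):A a3@(1,3):B a4@(5,5):B a5@(0,2):A a6@(1,4):B a7@(5,1):A
t=3: a0@(0,5):B a1@(0,0):A a2@(0,1):A a3@(0,3):B a4@(5,5):B a5@(0,2):A a6@(1,4):B a7@(5,1):A
t=4: a0@(0,5):B a1@(0,4):A a2@(0,1):A a3@(1,0):B a4@(1,1):B a5@(0,2):A a6@(1,4):B a7@(5,1):A
t=5: a0@(0,5):B a1@(0,0):A a2@(0,3):A a3@(1,0):B a4@(1,2):B a5@(0,2):A a6@(1,3):B a7@(5,1):A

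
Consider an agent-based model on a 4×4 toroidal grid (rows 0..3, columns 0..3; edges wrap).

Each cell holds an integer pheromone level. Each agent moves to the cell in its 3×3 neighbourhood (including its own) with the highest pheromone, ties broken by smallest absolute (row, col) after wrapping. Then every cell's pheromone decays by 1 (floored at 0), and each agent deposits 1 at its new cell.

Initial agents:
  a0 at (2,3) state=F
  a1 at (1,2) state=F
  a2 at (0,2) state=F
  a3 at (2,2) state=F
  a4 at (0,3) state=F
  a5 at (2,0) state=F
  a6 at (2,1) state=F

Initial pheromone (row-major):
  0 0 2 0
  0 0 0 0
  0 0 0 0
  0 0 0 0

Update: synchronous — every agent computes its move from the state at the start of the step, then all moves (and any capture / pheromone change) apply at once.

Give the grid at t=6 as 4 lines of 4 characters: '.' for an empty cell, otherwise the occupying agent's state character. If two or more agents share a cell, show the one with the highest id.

t=1: a0@(1,0) a1@(0,2) a2@(0,2) a3@(1,1) a4@(0,2) a5@(1,0) a6@(1,0) | pheromone: 0 0 4 0 / 3 1 0 0 / 0 0 0 0 / 0 0 0 0
t=2: a0@(1,0) a1@(0,2) a2@(0,2) a3@(0,2) a4@(0,2) a5@(1,0) a6@(1,0) | pheromone: 0 0 7 0 / 5 0 0 0 / 0 0 0 0 / 0 0 0 0
t=3: a0@(1,0) a1@(0,2) a2@(0,2) a3@(0,2) a4@(0,2) a5@(1,0) a6@(1,0) | pheromone: 0 0 10 0 / 7 0 0 0 / 0 0 0 0 / 0 0 0 0
t=4: a0@(1,0) a1@(0,2) a2@(0,2) a3@(0,2) a4@(0,2) a5@(1,0) a6@(1,0) | pheromone: 0 0 13 0 / 9 0 0 0 / 0 0 0 0 / 0 0 0 0
t=5: a0@(1,0) a1@(0,2) a2@(0,2) a3@(0,2) a4@(0,2) a5@(1,0) a6@(1,0) | pheromone: 0 0 16 0 / 11 0 0 0 / 0 0 0 0 / 0 0 0 0
t=6: a0@(1,0) a1@(0,2) a2@(0,2) a3@(0,2) a4@(0,2) a5@(1,0) a6@(1,0) | pheromone: 0 0 19 0 / 13 0 0 0 / 0 0 0 0 / 0 0 0 0

..F.
F...
....
....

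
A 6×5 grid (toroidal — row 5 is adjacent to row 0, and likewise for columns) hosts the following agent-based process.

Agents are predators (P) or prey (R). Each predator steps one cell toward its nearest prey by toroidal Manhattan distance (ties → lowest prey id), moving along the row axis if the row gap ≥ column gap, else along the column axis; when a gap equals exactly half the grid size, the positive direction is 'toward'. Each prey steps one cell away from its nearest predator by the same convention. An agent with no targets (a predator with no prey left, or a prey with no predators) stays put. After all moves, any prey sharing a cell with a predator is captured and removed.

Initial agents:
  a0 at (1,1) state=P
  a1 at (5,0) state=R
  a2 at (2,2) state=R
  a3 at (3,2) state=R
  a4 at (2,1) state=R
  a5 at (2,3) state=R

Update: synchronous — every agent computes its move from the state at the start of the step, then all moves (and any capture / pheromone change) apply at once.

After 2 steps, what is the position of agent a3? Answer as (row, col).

(5, 2)

t=1: a0@(2,1):P a1@(4,0):R a2@(3,2):R a3@(4,2):R a4@(3,1):R a5@(2,4):R
t=2: a0@(3,1):P a1@(5,0):R a2@(4,2):R a3@(5,2):R a4@(4,1):R a5@(2,3):R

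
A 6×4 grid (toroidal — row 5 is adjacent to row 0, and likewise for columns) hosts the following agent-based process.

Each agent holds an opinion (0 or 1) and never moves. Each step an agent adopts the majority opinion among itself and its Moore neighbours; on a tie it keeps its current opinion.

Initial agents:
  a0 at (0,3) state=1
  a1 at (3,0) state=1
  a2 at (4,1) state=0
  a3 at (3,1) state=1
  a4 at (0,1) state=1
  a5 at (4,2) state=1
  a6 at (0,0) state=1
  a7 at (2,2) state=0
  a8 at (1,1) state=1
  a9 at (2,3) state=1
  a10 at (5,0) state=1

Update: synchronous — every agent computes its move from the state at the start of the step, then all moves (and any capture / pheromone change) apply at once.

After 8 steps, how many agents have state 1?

11

t=1: a0@(0,3):1 a1@(3,0):1 a2@(4,1):1 a3@(3,1):1 a4@(0,1):1 a5@(4,2):1 a6@(0,0):1 a7@(2,2):1 a8@(1,1):1 a9@(2,3):1 a10@(5,0):1
t=2: (unchanged — steady state)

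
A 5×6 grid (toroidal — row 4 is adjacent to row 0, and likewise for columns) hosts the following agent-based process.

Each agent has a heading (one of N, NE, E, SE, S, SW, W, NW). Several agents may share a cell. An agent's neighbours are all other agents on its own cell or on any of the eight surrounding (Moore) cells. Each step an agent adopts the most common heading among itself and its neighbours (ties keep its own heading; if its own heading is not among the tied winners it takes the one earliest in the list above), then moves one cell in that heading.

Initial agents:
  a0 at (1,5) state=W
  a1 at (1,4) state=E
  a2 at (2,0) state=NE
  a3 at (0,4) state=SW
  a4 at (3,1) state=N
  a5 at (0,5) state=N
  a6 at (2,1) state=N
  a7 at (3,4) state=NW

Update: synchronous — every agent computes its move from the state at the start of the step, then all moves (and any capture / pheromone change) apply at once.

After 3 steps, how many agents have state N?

t=1: a0@(1,4):W a1@(1,5):E a2@(1,0):N a3@(1,3):SW a4@(2,1):N a5@(4,5):N a6@(1,1):N a7@(2,3):NW
t=2: a0@(1,3):W a1@(1,0):E a2@(0,0):N a3@(2,2):SW a4@(1,1):N a5@(3,5):N a6@(0,1):N a7@(1,2):NW
t=3: a0@(1,2):W a1@(0,0):N a2@(4,0):N a3@(3,1):SW a4@(0,1):N a5@(2,5):N a6@(4,1):N a7@(0,2):N

6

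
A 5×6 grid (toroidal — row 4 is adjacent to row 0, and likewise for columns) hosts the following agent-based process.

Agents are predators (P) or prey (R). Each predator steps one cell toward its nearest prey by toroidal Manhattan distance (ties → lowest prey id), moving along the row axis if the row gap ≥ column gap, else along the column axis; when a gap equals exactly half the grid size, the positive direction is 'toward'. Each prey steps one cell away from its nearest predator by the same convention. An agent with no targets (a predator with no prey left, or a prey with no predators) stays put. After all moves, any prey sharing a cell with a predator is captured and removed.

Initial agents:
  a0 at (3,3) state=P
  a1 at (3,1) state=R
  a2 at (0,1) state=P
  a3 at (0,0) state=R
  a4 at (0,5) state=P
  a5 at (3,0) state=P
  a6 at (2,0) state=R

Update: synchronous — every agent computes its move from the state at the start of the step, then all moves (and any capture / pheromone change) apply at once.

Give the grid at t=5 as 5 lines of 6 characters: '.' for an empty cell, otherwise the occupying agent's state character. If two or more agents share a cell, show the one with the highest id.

.RP...
......
...RPP
......
......

t=1: a0@(3,2):P a2@(0,0):P a3@(0,5):R a4@(0,0):P a5@(3,1):P a6@(1,0):R
t=2: a0@(2,2):P a2@(0,5):P a3@(0,4):R a4@(0,5):P a5@(2,1):P a6@(2,0):R
t=3: a0@(2,1):P a2@(0,4):P a3@(0,3):R a4@(0,4):P a5@(2,0):P a6@(2,5):R
t=4: a0@(2,0):P a2@(0,3):P a3@(0,2):R a4@(0,3):P a5@(2,5):P a6@(2,4):R
t=5: a0@(2,5):P a2@(0,2):P a3@(0,1):R a4@(0,2):P a5@(2,4):P a6@(2,3):R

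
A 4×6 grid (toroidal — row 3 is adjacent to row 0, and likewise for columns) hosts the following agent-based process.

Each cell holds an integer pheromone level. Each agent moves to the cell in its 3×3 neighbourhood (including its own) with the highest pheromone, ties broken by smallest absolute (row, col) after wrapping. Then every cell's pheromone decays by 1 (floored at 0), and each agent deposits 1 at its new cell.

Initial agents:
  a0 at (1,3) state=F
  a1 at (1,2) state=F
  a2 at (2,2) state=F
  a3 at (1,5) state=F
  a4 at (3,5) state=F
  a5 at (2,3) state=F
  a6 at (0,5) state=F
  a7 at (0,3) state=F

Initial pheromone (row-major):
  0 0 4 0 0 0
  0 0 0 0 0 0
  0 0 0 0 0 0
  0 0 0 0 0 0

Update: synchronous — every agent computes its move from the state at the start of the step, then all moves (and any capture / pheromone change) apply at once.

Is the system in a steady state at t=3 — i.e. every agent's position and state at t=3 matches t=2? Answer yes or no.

yes

t=1: a0@(0,2) a1@(0,2) a2@(1,1) a3@(0,0) a4@(0,0) a5@(1,2) a6@(0,0) a7@(0,2) | pheromone: 3 0 6 0 0 0 / 0 1 1 0 0 0 / 0 0 0 0 0 0 / 0 0 0 0 0 0
t=2: a0@(0,2) a1@(0,2) a2@(0,2) a3@(0,0) a4@(0,0) a5@(0,2) a6@(0,0) a7@(0,2) | pheromone: 5 0 10 0 0 0 / 0 0 0 0 0 0 / 0 0 0 0 0 0 / 0 0 0 0 0 0
t=3: a0@(0,2) a1@(0,2) a2@(0,2) a3@(0,0) a4@(0,0) a5@(0,2) a6@(0,0) a7@(0,2) | pheromone: 7 0 14 0 0 0 / 0 0 0 0 0 0 / 0 0 0 0 0 0 / 0 0 0 0 0 0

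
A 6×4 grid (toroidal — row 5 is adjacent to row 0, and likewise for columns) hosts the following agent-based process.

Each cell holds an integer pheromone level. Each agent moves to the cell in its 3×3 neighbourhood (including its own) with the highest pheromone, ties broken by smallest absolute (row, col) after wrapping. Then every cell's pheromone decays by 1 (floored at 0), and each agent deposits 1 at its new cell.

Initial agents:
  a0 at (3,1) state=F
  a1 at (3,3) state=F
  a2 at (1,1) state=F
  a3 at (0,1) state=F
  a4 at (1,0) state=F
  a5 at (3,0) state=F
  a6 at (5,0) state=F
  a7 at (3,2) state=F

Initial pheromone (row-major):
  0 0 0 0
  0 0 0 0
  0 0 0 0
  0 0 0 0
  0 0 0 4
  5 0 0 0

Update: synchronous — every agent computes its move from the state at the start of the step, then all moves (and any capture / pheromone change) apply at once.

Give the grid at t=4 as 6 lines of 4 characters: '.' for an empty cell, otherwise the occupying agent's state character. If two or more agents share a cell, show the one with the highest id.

....
....
F...
....
...F
....

t=1: a0@(2,0) a1@(4,3) a2@(0,0) a3@(5,0) a4@(0,0) a5@(4,3) a6@(5,0) a7@(4,3) | pheromone: 2 0 0 0 / 0 0 0 0 / 1 0 0 0 / 0 0 0 0 / 0 0 0 6 / 6 0 0 0
t=2: a0@(2,0) a1@(4,3) a2@(5,0) a3@(4,3) a4@(5,0) a5@(4,3) a6@(4,3) a7@(4,3) | pheromone: 1 0 0 0 / 0 0 0 0 / 1 0 0 0 / 0 0 0 0 / 0 0 0 10 / 7 0 0 0
t=3: a0@(2,0) a1@(4,3) a2@(4,3) a3@(4,3) a4@(4,3) a5@(4,3) a6@(4,3) a7@(4,3) | pheromone: 0 0 0 0 / 0 0 0 0 / 1 0 0 0 / 0 0 0 0 / 0 0 0 16 / 6 0 0 0
t=4: a0@(2,0) a1@(4,3) a2@(4,3) a3@(4,3) a4@(4,3) a5@(4,3) a6@(4,3) a7@(4,3) | pheromone: 0 0 0 0 / 0 0 0 0 / 1 0 0 0 / 0 0 0 0 / 0 0 0 22 / 5 0 0 0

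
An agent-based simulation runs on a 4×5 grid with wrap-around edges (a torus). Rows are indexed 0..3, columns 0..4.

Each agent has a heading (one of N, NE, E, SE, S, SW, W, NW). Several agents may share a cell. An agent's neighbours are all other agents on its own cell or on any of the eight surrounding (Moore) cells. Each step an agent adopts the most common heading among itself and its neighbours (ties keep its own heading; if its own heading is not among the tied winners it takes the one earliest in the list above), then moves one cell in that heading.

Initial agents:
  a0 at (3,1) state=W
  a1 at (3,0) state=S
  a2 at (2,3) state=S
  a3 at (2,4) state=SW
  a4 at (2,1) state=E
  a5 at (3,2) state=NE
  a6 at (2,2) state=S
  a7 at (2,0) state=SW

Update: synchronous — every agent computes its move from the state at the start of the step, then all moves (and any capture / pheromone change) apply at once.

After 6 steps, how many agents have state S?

8

t=1: a0@(0,1):S a1@(0,4):SW a2@(3,3):S a3@(3,3):SW a4@(3,1):S a5@(0,2):S a6@(3,2):S a7@(3,4):SW
t=2: a0@(1,1):S a1@(1,3):SW a2@(0,3):S a3@(0,2):SW a4@(0,1):S a5@(1,2):S a6@(0,2):S a7@(0,3):SW
t=3: a0@(2,1):S a1@(2,2):SW a2@(1,3):S a3@(1,2):S a4@(1,1):S a5@(2,2):S a6@(1,2):S a7@(1,2):SW
t=4: a0@(3,1):S a1@(3,2):S a2@(2,3):S a3@(2,2):S a4@(2,1):S a5@(3,2):S a6@(2,2):S a7@(2,2):S
t=5: a0@(0,1):S a1@(0,2):S a2@(3,3):S a3@(3,2):S a4@(3,1):S a5@(0,2):S a6@(3,2):S a7@(3,2):S
t=6: a0@(1,1):S a1@(1,2):S a2@(0,3):S a3@(0,2):S a4@(0,1):S a5@(1,2):S a6@(0,2):S a7@(0,2):S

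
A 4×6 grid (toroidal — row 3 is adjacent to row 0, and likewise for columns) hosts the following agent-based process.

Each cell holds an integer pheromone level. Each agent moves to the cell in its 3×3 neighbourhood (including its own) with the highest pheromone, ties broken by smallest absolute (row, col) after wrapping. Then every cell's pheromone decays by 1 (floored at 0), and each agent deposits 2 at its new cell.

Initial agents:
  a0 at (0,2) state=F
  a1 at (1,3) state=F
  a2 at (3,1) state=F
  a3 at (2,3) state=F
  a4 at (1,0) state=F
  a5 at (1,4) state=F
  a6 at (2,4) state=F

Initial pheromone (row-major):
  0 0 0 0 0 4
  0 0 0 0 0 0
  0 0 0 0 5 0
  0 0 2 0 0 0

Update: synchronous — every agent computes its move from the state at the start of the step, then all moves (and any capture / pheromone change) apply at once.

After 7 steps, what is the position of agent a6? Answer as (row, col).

(2, 4)

t=1: a0@(3,2) a1@(2,4) a2@(3,2) a3@(2,4) a4@(0,5) a5@(2,4) a6@(2,4) | pheromone: 0 0 0 0 0 5 / 0 0 0 0 0 0 / 0 0 0 0 12 0 / 0 0 5 0 0 0
t=2: a0@(3,2) a1@(2,4) a2@(3,2) a3@(2,4) a4@(0,5) a5@(2,4) a6@(2,4) | pheromone: 0 0 0 0 0 6 / 0 0 0 0 0 0 / 0 0 0 0 19 0 / 0 0 8 0 0 0
t=3: a0@(3,2) a1@(2,4) a2@(3,2) a3@(2,4) a4@(0,5) a5@(2,4) a6@(2,4) | pheromone: 0 0 0 0 0 7 / 0 0 0 0 0 0 / 0 0 0 0 26 0 / 0 0 11 0 0 0
t=4: a0@(3,2) a1@(2,4) a2@(3,2) a3@(2,4) a4@(0,5) a5@(2,4) a6@(2,4) | pheromone: 0 0 0 0 0 8 / 0 0 0 0 0 0 / 0 0 0 0 33 0 / 0 0 14 0 0 0
t=5: a0@(3,2) a1@(2,4) a2@(3,2) a3@(2,4) a4@(0,5) a5@(2,4) a6@(2,4) | pheromone: 0 0 0 0 0 9 / 0 0 0 0 0 0 / 0 0 0 0 40 0 / 0 0 17 0 0 0
t=6: a0@(3,2) a1@(2,4) a2@(3,2) a3@(2,4) a4@(0,5) a5@(2,4) a6@(2,4) | pheromone: 0 0 0 0 0 10 / 0 0 0 0 0 0 / 0 0 0 0 47 0 / 0 0 20 0 0 0
t=7: a0@(3,2) a1@(2,4) a2@(3,2) a3@(2,4) a4@(0,5) a5@(2,4) a6@(2,4) | pheromone: 0 0 0 0 0 11 / 0 0 0 0 0 0 / 0 0 0 0 54 0 / 0 0 23 0 0 0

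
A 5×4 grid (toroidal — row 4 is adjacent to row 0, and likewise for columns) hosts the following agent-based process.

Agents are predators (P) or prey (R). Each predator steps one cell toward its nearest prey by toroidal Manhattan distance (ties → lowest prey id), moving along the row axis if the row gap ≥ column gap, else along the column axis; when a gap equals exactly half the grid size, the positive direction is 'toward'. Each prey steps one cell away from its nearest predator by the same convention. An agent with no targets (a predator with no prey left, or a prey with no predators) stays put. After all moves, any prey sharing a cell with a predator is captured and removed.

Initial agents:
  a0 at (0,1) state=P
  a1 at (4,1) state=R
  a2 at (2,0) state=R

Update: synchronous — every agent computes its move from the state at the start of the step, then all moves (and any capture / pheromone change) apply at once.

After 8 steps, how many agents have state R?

t=1: a0@(4,1):P a1@(3,1):R a2@(3,0):R
t=2: a0@(3,1):P a1@(2,1):R a2@(2,0):R
t=3: a0@(2,1):P a1@(1,1):R a2@(1,0):R
t=4: a0@(1,1):P a1@(0,1):R a2@(0,0):R
t=5: a0@(0,1):P a1@(4,1):R a2@(4,0):R
t=6: a0@(4,1):P a1@(3,1):R a2@(3,0):R
t=7: a0@(3,1):P a1@(2,1):R a2@(2,0):R
t=8: a0@(2,1):P a1@(1,1):R a2@(1,0):R

2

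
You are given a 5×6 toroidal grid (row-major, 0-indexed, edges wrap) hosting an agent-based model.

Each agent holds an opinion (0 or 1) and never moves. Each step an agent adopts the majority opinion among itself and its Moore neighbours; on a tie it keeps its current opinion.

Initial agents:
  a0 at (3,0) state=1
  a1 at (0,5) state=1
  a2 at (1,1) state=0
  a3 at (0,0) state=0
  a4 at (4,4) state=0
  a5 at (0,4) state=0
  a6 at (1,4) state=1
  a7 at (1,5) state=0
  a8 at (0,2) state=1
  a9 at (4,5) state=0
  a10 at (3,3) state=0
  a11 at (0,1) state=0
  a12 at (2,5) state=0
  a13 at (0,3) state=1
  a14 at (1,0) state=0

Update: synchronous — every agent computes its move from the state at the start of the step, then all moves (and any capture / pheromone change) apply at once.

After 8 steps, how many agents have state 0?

15

t=1: a0@(3,0):0 a1@(0,5):0 a2@(1,1):0 a3@(0,0):0 a4@(4,4):0 a5@(0,4):0 a6@(1,4):1 a7@(1,5):0 a8@(0,2):1 a9@(4,5):0 a10@(3,3):0 a11@(0,1):0 a12@(2,5):0 a13@(0,3):1 a14@(1,0):0
t=2: a0@(3,0):0 a1@(0,5):0 a2@(1,1):0 a3@(0,0):0 a4@(4,4):0 a5@(0,4):0 a6@(1,4):0 a7@(1,5):0 a8@(0,2):1 a9@(4,5):0 a10@(3,3):0 a11@(0,1):0 a12@(2,5):0 a13@(0,3):1 a14@(1,0):0
t=3: a0@(3,0):0 a1@(0,5):0 a2@(1,1):0 a3@(0,0):0 a4@(4,4):0 a5@(0,4):0 a6@(1,4):0 a7@(1,5):0 a8@(0,2):1 a9@(4,5):0 a10@(3,3):0 a11@(0,1):0 a12@(2,5):0 a13@(0,3):0 a14@(1,0):0
t=4: a0@(3,0):0 a1@(0,5):0 a2@(1,1):0 a3@(0,0):0 a4@(4,4):0 a5@(0,4):0 a6@(1,4):0 a7@(1,5):0 a8@(0,2):0 a9@(4,5):0 a10@(3,3):0 a11@(0,1):0 a12@(2,5):0 a13@(0,3):0 a14@(1,0):0
t=5: (unchanged — steady state)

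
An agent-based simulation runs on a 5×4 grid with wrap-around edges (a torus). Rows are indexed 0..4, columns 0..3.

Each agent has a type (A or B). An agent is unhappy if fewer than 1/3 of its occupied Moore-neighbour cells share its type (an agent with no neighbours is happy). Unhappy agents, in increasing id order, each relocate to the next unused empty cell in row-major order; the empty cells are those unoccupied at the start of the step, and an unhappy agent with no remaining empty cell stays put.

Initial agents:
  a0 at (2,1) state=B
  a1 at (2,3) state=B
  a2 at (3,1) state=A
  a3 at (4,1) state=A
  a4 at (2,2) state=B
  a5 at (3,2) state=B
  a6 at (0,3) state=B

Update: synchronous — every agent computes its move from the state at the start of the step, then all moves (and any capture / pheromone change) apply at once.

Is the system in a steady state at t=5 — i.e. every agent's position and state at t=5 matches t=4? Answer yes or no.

no

t=1: a0@(2,1):B a1@(2,3):B a2@(0,0):A a3@(4,1):A a4@(2,2):B a5@(3,2):B a6@(0,3):B
t=2: a0@(2,1):B a1@(2,3):B a2@(0,0):A a3@(4,1):A a4@(2,2):B a5@(3,2):B a6@(0,1):B
t=3: a0@(2,1):B a1@(2,3):B a2@(0,0):A a3@(4,1):A a4@(2,2):B a5@(3,2):B a6@(0,2):B
t=4: a0@(2,1):B a1@(2,3):B a2@(0,0):A a3@(4,1):A a4@(2,2):B a5@(3,2):B a6@(0,1):B
t=5: a0@(2,1):B a1@(2,3):B a2@(0,0):A a3@(4,1):A a4@(2,2):B a5@(3,2):B a6@(0,2):B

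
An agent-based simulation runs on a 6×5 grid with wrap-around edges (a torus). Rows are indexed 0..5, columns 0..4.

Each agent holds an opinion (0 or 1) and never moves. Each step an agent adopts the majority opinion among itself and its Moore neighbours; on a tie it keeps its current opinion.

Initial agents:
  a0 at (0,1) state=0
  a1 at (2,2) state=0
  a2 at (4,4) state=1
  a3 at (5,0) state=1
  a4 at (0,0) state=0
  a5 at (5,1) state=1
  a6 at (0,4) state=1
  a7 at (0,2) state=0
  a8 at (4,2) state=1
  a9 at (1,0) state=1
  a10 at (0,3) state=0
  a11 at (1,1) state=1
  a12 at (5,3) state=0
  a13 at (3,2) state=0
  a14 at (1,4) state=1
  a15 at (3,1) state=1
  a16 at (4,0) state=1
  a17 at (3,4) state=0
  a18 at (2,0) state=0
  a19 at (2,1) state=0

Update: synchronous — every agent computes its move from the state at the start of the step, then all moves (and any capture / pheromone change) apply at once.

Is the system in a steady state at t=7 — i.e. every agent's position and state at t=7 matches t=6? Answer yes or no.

t=1: a0@(0,1):1 a1@(2,2):0 a2@(4,4):1 a3@(5,0):1 a4@(0,0):1 a5@(5,1):1 a6@(0,4):1 a7@(0,2):0 a8@(4,2):1 a9@(1,0):1 a10@(0,3):0 a11@(1,1):0 a12@(5,3):0 a13@(3,2):0 a14@(1,4):1 a15@(3,1):0 a16@(4,0):1 a17@(3,4):0 a18@(2,0):1 a19@(2,1):0
t=2: a0@(0,1):1 a1@(2,2):0 a2@(4,4):1 a3@(5,0):1 a4@(0,0):1 a5@(5,1):1 a6@(0,4):1 a7@(0,2):0 a8@(4,2):0 a9@(1,0):1 a10@(0,3):0 a11@(1,1):0 a12@(5,3):0 a13@(3,2):0 a14@(1,4):1 a15@(3,1):0 a16@(4,0):1 a17@(3,4):1 a18@(2,0):0 a19@(2,1):0
t=3: (unchanged — steady state)

yes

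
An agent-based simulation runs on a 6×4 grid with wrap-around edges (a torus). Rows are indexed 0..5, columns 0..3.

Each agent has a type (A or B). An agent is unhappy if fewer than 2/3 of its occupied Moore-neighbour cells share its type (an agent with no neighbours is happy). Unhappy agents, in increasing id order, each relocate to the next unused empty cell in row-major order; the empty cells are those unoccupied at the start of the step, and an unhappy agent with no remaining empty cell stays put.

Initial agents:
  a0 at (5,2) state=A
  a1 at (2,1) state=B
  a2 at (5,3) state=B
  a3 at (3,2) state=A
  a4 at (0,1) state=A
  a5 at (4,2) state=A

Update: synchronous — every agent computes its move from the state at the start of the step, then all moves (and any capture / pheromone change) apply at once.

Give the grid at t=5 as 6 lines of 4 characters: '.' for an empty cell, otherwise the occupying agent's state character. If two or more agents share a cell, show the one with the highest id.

t=1: a0@(5,2):A a1@(0,0):B a2@(0,2):B a3@(0,3):A a4@(0,1):A a5@(4,2):A
t=2: a0@(5,2):A a1@(1,0):B a2@(1,1):B a3@(1,2):A a4@(1,3):A a5@(4,2):A
t=3: a0@(5,2):A a1@(0,0):B a2@(0,1):B a3@(0,2):A a4@(0,3):A a5@(4,2):A
t=4: a0@(5,2):A a1@(1,0):B a2@(1,1):B a3@(0,2):A a4@(0,3):A a5@(4,2):A
t=5: a0@(5,2):A a1@(0,0):B a2@(0,1):B a3@(0,2):A a4@(0,3):A a5@(4,2):A

BBAA
....
....
....
..A.
..A.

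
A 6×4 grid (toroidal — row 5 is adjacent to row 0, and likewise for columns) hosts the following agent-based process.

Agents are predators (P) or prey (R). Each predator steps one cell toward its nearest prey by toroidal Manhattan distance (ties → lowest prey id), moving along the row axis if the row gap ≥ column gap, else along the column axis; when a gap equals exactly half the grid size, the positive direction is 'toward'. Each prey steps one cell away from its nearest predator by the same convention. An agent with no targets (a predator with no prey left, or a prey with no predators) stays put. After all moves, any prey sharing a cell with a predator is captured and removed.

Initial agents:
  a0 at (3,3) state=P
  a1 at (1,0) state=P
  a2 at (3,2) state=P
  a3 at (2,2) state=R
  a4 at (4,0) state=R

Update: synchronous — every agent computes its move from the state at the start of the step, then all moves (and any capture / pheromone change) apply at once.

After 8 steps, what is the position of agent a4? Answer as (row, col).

(2, 0)

t=1: a0@(2,3):P a1@(1,1):P a2@(2,2):P a3@(1,2):R a4@(5,0):R
t=2: a0@(1,3):P a1@(1,2):P a2@(1,2):P a4@(4,0):R
t=3: a0@(2,3):P a1@(2,2):P a2@(2,2):P a4@(3,0):R
t=4: a0@(3,3):P a1@(2,3):P a2@(2,3):P a4@(4,0):R
t=5: a0@(4,3):P a1@(3,3):P a2@(3,3):P a4@(5,0):R
t=6: a0@(5,3):P a1@(4,3):P a2@(4,3):P a4@(0,0):R
t=7: a0@(0,3):P a1@(5,3):P a2@(5,3):P a4@(1,0):R
t=8: a0@(1,3):P a1@(0,3):P a2@(0,3):P a4@(2,0):R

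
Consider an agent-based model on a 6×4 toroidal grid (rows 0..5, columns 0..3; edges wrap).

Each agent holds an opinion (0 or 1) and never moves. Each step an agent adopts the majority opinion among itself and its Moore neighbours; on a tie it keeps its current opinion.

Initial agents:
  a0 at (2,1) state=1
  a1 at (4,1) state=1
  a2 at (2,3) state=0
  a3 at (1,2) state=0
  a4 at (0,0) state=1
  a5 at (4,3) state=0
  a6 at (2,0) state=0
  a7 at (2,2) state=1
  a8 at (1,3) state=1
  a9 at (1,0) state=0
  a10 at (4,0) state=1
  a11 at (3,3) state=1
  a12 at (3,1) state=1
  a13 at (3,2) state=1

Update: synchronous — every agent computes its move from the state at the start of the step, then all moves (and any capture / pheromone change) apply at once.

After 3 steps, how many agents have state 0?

t=1: a0@(2,1):1 a1@(4,1):1 a2@(2,3):0 a3@(1,2):1 a4@(0,0):1 a5@(4,3):1 a6@(2,0):1 a7@(2,2):1 a8@(1,3):0 a9@(1,0):0 a10@(4,0):1 a11@(3,3):1 a12@(3,1):1 a13@(3,2):1
t=2: a0@(2,1):1 a1@(4,1):1 a2@(2,3):1 a3@(1,2):1 a4@(0,0):0 a5@(4,3):1 a6@(2,0):1 a7@(2,2):1 a8@(1,3):1 a9@(1,0):0 a10@(4,0):1 a11@(3,3):1 a12@(3,1):1 a13@(3,2):1
t=3: a0@(2,1):1 a1@(4,1):1 a2@(2,3):1 a3@(1,2):1 a4@(0,0):0 a5@(4,3):1 a6@(2,0):1 a7@(2,2):1 a8@(1,3):1 a9@(1,0):1 a10@(4,0):1 a11@(3,3):1 a12@(3,1):1 a13@(3,2):1

1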